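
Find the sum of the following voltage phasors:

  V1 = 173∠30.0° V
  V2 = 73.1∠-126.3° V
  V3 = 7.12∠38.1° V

Step 1 — Convert each phasor to rectangular form:
  V1 = 173·(cos(30.0°) + j·sin(30.0°)) = 149.8 + j86.5 V
  V2 = 73.1·(cos(-126.3°) + j·sin(-126.3°)) = -43.28 - j58.91 V
  V3 = 7.12·(cos(38.1°) + j·sin(38.1°)) = 5.603 + j4.393 V
Step 2 — Sum components: V_total = 112.1 + j31.98 V.
Step 3 — Convert to polar: |V_total| = 116.6 V, ∠V_total = 15.9°.

V_total = 116.6∠15.9° V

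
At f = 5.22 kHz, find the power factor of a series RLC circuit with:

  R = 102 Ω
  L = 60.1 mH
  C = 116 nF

Step 1 — Angular frequency: ω = 2π·f = 2π·5220 = 3.28e+04 rad/s.
Step 2 — Component impedances:
  R: Z = R = 102 Ω
  L: Z = jωL = j·3.28e+04·0.0601 = 0 + j1971 Ω
  C: Z = 1/(jωC) = -j/(ω·C) = 0 - j262.8 Ω
Step 3 — Series combination: Z_total = R + L + C = 102 + j1708 Ω = 1711∠86.6° Ω.
Step 4 — Power factor: PF = cos(φ) = Re(Z)/|Z| = 102/1711.4 = 0.0596.
Step 5 — Type: Im(Z) = 1708 ⇒ lagging (phase φ = 86.6°).

PF = 0.0596 (lagging, φ = 86.6°)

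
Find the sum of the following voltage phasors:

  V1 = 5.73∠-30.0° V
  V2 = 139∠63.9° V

Step 1 — Convert each phasor to rectangular form:
  V1 = 5.73·(cos(-30.0°) + j·sin(-30.0°)) = 4.962 - j2.865 V
  V2 = 139·(cos(63.9°) + j·sin(63.9°)) = 61.15 + j124.8 V
Step 2 — Sum components: V_total = 66.11 + j122 V.
Step 3 — Convert to polar: |V_total| = 138.7 V, ∠V_total = 61.5°.

V_total = 138.7∠61.5° V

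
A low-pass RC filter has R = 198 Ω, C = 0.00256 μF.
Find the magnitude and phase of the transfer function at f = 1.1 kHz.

Step 1 — Angular frequency: ω = 2π·1100 = 6912 rad/s.
Step 2 — Transfer function: H(jω) = 1/(1 + jωRC).
Step 3 — Denominator: 1 + jωRC = 1 + j·6912·198·2.56e-09 = 1 + j0.003503.
Step 4 — H = 1 - j0.003503.
Step 5 — Magnitude: |H| = 1 (-0.0 dB); phase: φ = -0.2°.

|H| = 1 (-0.0 dB), φ = -0.2°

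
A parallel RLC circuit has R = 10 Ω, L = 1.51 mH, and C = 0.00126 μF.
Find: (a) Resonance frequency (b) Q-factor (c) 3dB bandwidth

Step 1 — Resonance: ω₀ = 1/√(LC) = 1/√(0.00151·1.26e-09) = 7.25e+05 rad/s.
Step 2 — f₀ = ω₀/(2π) = 1.154e+05 Hz.
Step 3 — Parallel Q: Q = R/(ω₀L) = 10/(7.25e+05·0.00151) = 0.009135.
Step 4 — Bandwidth: Δω = ω₀/Q = 7.937e+07 rad/s; BW = Δω/(2π) = 1.263e+07 Hz.

(a) f₀ = 1.154e+05 Hz  (b) Q = 0.009135  (c) BW = 1.263e+07 Hz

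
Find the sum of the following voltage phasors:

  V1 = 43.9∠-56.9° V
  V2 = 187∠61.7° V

Step 1 — Convert each phasor to rectangular form:
  V1 = 43.9·(cos(-56.9°) + j·sin(-56.9°)) = 23.97 - j36.78 V
  V2 = 187·(cos(61.7°) + j·sin(61.7°)) = 88.65 + j164.6 V
Step 2 — Sum components: V_total = 112.6 + j127.9 V.
Step 3 — Convert to polar: |V_total| = 170.4 V, ∠V_total = 48.6°.

V_total = 170.4∠48.6° V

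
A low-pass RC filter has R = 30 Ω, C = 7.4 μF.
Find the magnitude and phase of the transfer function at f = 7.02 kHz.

Step 1 — Angular frequency: ω = 2π·7020 = 4.411e+04 rad/s.
Step 2 — Transfer function: H(jω) = 1/(1 + jωRC).
Step 3 — Denominator: 1 + jωRC = 1 + j·4.411e+04·30·7.4e-06 = 1 + j9.792.
Step 4 — H = 0.01032 - j0.1011.
Step 5 — Magnitude: |H| = 0.1016 (-19.9 dB); phase: φ = -84.2°.

|H| = 0.1016 (-19.9 dB), φ = -84.2°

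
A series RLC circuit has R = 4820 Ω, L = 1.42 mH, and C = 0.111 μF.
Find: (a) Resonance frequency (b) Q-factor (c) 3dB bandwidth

Step 1 — Resonance: ω₀ = 1/√(LC) = 1/√(0.00142·1.11e-07) = 7.965e+04 rad/s.
Step 2 — f₀ = ω₀/(2π) = 1.268e+04 Hz.
Step 3 — Series Q: Q = ω₀L/R = 7.965e+04·0.00142/4820 = 0.02347.
Step 4 — Bandwidth: Δω = ω₀/Q = 3.394e+06 rad/s; BW = Δω/(2π) = 5.402e+05 Hz.

(a) f₀ = 1.268e+04 Hz  (b) Q = 0.02347  (c) BW = 5.402e+05 Hz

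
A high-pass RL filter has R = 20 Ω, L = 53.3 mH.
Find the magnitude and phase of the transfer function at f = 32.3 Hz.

Step 1 — Angular frequency: ω = 2π·32.3 = 202.9 rad/s.
Step 2 — Transfer function: H(jω) = jωL/(R + jωL).
Step 3 — Numerator jωL = j·10.82; denominator R + jωL = 20 + j10.82.
Step 4 — H = 0.2263 + j0.4184.
Step 5 — Magnitude: |H| = 0.4757 (-6.5 dB); phase: φ = 61.6°.

|H| = 0.4757 (-6.5 dB), φ = 61.6°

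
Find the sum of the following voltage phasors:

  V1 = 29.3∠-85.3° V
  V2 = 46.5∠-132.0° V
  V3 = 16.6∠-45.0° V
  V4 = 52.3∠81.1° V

Step 1 — Convert each phasor to rectangular form:
  V1 = 29.3·(cos(-85.3°) + j·sin(-85.3°)) = 2.401 - j29.2 V
  V2 = 46.5·(cos(-132.0°) + j·sin(-132.0°)) = -31.11 - j34.56 V
  V3 = 16.6·(cos(-45.0°) + j·sin(-45.0°)) = 11.74 - j11.74 V
  V4 = 52.3·(cos(81.1°) + j·sin(81.1°)) = 8.091 + j51.67 V
Step 2 — Sum components: V_total = -8.884 - j23.83 V.
Step 3 — Convert to polar: |V_total| = 25.43 V, ∠V_total = -110.5°.

V_total = 25.43∠-110.5° V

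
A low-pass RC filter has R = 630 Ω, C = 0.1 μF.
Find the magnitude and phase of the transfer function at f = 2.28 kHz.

Step 1 — Angular frequency: ω = 2π·2280 = 1.433e+04 rad/s.
Step 2 — Transfer function: H(jω) = 1/(1 + jωRC).
Step 3 — Denominator: 1 + jωRC = 1 + j·1.433e+04·630·1e-07 = 1 + j0.9025.
Step 4 — H = 0.5511 - j0.4974.
Step 5 — Magnitude: |H| = 0.7424 (-2.6 dB); phase: φ = -42.1°.

|H| = 0.7424 (-2.6 dB), φ = -42.1°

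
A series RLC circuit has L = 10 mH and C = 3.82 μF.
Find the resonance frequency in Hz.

Step 1 — Resonance condition Im(Z)=0 gives ω₀ = 1/√(LC).
Step 2 — ω₀ = 1/√(0.01·3.82e-06) = 5116 rad/s.
Step 3 — f₀ = ω₀/(2π) = 814.3 Hz.

f₀ = 814.3 Hz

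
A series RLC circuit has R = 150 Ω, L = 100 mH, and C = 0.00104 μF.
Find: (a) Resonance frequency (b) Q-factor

Step 1 — Resonance condition Im(Z)=0 gives ω₀ = 1/√(LC).
Step 2 — ω₀ = 1/√(0.1·1.04e-09) = 9.806e+04 rad/s.
Step 3 — f₀ = ω₀/(2π) = 1.561e+04 Hz.
Step 4 — Series Q: Q = ω₀L/R = 9.806e+04·0.1/150 = 65.37.

(a) f₀ = 1.561e+04 Hz  (b) Q = 65.37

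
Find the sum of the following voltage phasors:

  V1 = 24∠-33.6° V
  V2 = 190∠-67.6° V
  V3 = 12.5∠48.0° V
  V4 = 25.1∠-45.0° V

Step 1 — Convert each phasor to rectangular form:
  V1 = 24·(cos(-33.6°) + j·sin(-33.6°)) = 19.99 - j13.28 V
  V2 = 190·(cos(-67.6°) + j·sin(-67.6°)) = 72.4 - j175.7 V
  V3 = 12.5·(cos(48.0°) + j·sin(48.0°)) = 8.364 + j9.289 V
  V4 = 25.1·(cos(-45.0°) + j·sin(-45.0°)) = 17.75 - j17.75 V
Step 2 — Sum components: V_total = 118.5 - j197.4 V.
Step 3 — Convert to polar: |V_total| = 230.2 V, ∠V_total = -59.0°.

V_total = 230.2∠-59.0° V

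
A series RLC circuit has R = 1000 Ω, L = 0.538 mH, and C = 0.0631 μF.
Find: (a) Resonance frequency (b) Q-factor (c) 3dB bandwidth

Step 1 — Resonance: ω₀ = 1/√(LC) = 1/√(0.000538·6.31e-08) = 1.716e+05 rad/s.
Step 2 — f₀ = ω₀/(2π) = 2.732e+04 Hz.
Step 3 — Series Q: Q = ω₀L/R = 1.716e+05·0.000538/1000 = 0.09234.
Step 4 — Bandwidth: Δω = ω₀/Q = 1.859e+06 rad/s; BW = Δω/(2π) = 2.958e+05 Hz.

(a) f₀ = 2.732e+04 Hz  (b) Q = 0.09234  (c) BW = 2.958e+05 Hz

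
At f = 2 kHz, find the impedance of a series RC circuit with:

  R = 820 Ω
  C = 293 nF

Step 1 — Angular frequency: ω = 2π·f = 2π·2000 = 1.257e+04 rad/s.
Step 2 — Component impedances:
  R: Z = R = 820 Ω
  C: Z = 1/(jωC) = -j/(ω·C) = 0 - j271.6 Ω
Step 3 — Series combination: Z_total = R + C = 820 - j271.6 Ω = 863.8∠-18.3° Ω.

Z = 820 - j271.6 Ω = 863.8∠-18.3° Ω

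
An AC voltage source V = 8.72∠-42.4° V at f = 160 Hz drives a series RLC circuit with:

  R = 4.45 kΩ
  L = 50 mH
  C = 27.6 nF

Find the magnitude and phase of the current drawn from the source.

Step 1 — Angular frequency: ω = 2π·f = 2π·160 = 1005 rad/s.
Step 2 — Component impedances:
  R: Z = R = 4450 Ω
  L: Z = jωL = j·1005·0.05 = 0 + j50.27 Ω
  C: Z = 1/(jωC) = -j/(ω·C) = 0 - j3.604e+04 Ω
Step 3 — Series combination: Z_total = R + L + C = 4450 - j3.599e+04 Ω = 3.626e+04∠-83.0° Ω.
Step 4 — Source phasor: V = 8.72∠-42.4° V = 6.439 - j5.88 V.
Step 5 — Ohm's law: I = V / Z_total = (6.439 - j5.88) / (4450 - j3.599e+04) = 0.0001827 + j0.0001563 A.
Step 6 — Convert to polar: |I| = 0.0002405 A, ∠I = 40.6°.

I = 0.0002405∠40.6° A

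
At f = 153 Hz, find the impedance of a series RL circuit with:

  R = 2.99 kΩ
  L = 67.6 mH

Step 1 — Angular frequency: ω = 2π·f = 2π·153 = 961.3 rad/s.
Step 2 — Component impedances:
  R: Z = R = 2990 Ω
  L: Z = jωL = j·961.3·0.0676 = 0 + j64.99 Ω
Step 3 — Series combination: Z_total = R + L = 2990 + j64.99 Ω = 2991∠1.2° Ω.

Z = 2990 + j64.99 Ω = 2991∠1.2° Ω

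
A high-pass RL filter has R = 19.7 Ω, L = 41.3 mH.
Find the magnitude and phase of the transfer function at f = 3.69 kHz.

Step 1 — Angular frequency: ω = 2π·3690 = 2.318e+04 rad/s.
Step 2 — Transfer function: H(jω) = jωL/(R + jωL).
Step 3 — Numerator jωL = j·957.5; denominator R + jωL = 19.7 + j957.5.
Step 4 — H = 0.9996 + j0.02056.
Step 5 — Magnitude: |H| = 0.9998 (-0.0 dB); phase: φ = 1.2°.

|H| = 0.9998 (-0.0 dB), φ = 1.2°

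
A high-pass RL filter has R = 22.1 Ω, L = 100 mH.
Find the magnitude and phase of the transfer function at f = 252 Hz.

Step 1 — Angular frequency: ω = 2π·252 = 1583 rad/s.
Step 2 — Transfer function: H(jω) = jωL/(R + jωL).
Step 3 — Numerator jωL = j·158.3; denominator R + jωL = 22.1 + j158.3.
Step 4 — H = 0.9809 + j0.1369.
Step 5 — Magnitude: |H| = 0.9904 (-0.1 dB); phase: φ = 7.9°.

|H| = 0.9904 (-0.1 dB), φ = 7.9°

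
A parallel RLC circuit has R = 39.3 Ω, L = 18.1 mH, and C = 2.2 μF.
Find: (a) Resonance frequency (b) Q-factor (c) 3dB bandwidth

Step 1 — Resonance: ω₀ = 1/√(LC) = 1/√(0.0181·2.2e-06) = 5011 rad/s.
Step 2 — f₀ = ω₀/(2π) = 797.6 Hz.
Step 3 — Parallel Q: Q = R/(ω₀L) = 39.3/(5011·0.0181) = 0.4333.
Step 4 — Bandwidth: Δω = ω₀/Q = 1.157e+04 rad/s; BW = Δω/(2π) = 1841 Hz.

(a) f₀ = 797.6 Hz  (b) Q = 0.4333  (c) BW = 1841 Hz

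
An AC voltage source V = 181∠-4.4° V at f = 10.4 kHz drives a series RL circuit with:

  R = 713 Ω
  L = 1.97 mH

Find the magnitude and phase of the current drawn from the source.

Step 1 — Angular frequency: ω = 2π·f = 2π·1.04e+04 = 6.535e+04 rad/s.
Step 2 — Component impedances:
  R: Z = R = 713 Ω
  L: Z = jωL = j·6.535e+04·0.00197 = 0 + j128.7 Ω
Step 3 — Series combination: Z_total = R + L = 713 + j128.7 Ω = 724.5∠10.2° Ω.
Step 4 — Source phasor: V = 181∠-4.4° V = 180.5 - j13.89 V.
Step 5 — Ohm's law: I = V / Z_total = (180.5 - j13.89) / (713 + j128.7) = 0.2417 - j0.06312 A.
Step 6 — Convert to polar: |I| = 0.2498 A, ∠I = -14.6°.

I = 0.2498∠-14.6° A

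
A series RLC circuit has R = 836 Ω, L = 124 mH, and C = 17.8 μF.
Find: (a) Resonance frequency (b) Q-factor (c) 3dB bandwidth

Step 1 — Resonance condition Im(Z)=0 gives ω₀ = 1/√(LC).
Step 2 — ω₀ = 1/√(0.124·1.78e-05) = 673.1 rad/s.
Step 3 — f₀ = ω₀/(2π) = 107.1 Hz.
Step 4 — Series Q: Q = ω₀L/R = 673.1·0.124/836 = 0.09984.
Step 5 — 3dB bandwidth: Δω = ω₀/Q = 6742 rad/s; BW = Δω/(2π) = 1073 Hz.

(a) f₀ = 107.1 Hz  (b) Q = 0.09984  (c) BW = 1073 Hz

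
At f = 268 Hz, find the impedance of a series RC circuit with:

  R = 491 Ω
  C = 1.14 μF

Step 1 — Angular frequency: ω = 2π·f = 2π·268 = 1684 rad/s.
Step 2 — Component impedances:
  R: Z = R = 491 Ω
  C: Z = 1/(jωC) = -j/(ω·C) = 0 - j520.9 Ω
Step 3 — Series combination: Z_total = R + C = 491 - j520.9 Ω = 715.9∠-46.7° Ω.

Z = 491 - j520.9 Ω = 715.9∠-46.7° Ω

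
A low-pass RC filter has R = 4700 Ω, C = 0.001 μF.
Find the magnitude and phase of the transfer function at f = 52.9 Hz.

Step 1 — Angular frequency: ω = 2π·52.9 = 332.4 rad/s.
Step 2 — Transfer function: H(jω) = 1/(1 + jωRC).
Step 3 — Denominator: 1 + jωRC = 1 + j·332.4·4700·1e-09 = 1 + j0.001562.
Step 4 — H = 1 - j0.001562.
Step 5 — Magnitude: |H| = 1 (-0.0 dB); phase: φ = -0.1°.

|H| = 1 (-0.0 dB), φ = -0.1°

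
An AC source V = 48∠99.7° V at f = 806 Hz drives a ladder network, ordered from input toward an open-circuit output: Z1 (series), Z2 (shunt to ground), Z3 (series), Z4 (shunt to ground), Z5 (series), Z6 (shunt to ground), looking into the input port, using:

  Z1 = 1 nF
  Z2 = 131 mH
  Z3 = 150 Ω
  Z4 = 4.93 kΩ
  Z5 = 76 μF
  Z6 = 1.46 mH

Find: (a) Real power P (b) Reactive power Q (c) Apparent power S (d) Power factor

Step 1 — Angular frequency: ω = 2π·f = 2π·806 = 5064 rad/s.
Step 2 — Component impedances:
  Z1: Z = 1/(jωC) = -j/(ω·C) = 0 - j1.975e+05 Ω
  Z2: Z = jωL = j·5064·0.131 = 0 + j663.4 Ω
  Z3: Z = R = 150 Ω
  Z4: Z = R = 4930 Ω
  Z5: Z = 1/(jωC) = -j/(ω·C) = 0 - j2.598 Ω
  Z6: Z = jωL = j·5064·0.00146 = 0 + j7.394 Ω
Step 3 — Ladder network (open output): work backward from the far end, alternating series and parallel combinations. Z_in = 140.8 - j1.974e+05 Ω = 1.974e+05∠-90.0° Ω.
Step 4 — Source phasor: V = 48∠99.7° V = -8.087 + j47.31 V.
Step 5 — Current: I = V / Z = -0.0002397 - j4.079e-05 A = 0.0002431∠-170.3° A.
Step 6 — Complex power: S = V·I* = 8.321e-06 - j0.01167 VA.
Step 7 — Real power: P = Re(S) = 8.321e-06 W.
Step 8 — Reactive power: Q = Im(S) = -0.01167 VAR.
Step 9 — Apparent power: |S| = 0.01167 VA.
Step 10 — Power factor: PF = P/|S| = 0.000713 (leading).

(a) P = 8.321e-06 W  (b) Q = -0.01167 VAR  (c) S = 0.01167 VA  (d) PF = 0.000713 (leading)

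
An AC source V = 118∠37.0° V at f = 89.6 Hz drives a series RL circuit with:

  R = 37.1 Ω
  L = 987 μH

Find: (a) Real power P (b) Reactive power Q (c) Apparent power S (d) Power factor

Step 1 — Angular frequency: ω = 2π·f = 2π·89.6 = 563 rad/s.
Step 2 — Component impedances:
  R: Z = R = 37.1 Ω
  L: Z = jωL = j·563·0.000987 = 0 + j0.5557 Ω
Step 3 — Series combination: Z_total = R + L = 37.1 + j0.5557 Ω = 37.1∠0.9° Ω.
Step 4 — Source phasor: V = 118∠37.0° V = 94.24 + j71.01 V.
Step 5 — Current: I = V / Z = 2.568 + j1.876 A = 3.18∠36.1° A.
Step 6 — Complex power: S = V·I* = 375.2 + j5.62 VA.
Step 7 — Real power: P = Re(S) = 375.2 W.
Step 8 — Reactive power: Q = Im(S) = 5.62 VAR.
Step 9 — Apparent power: |S| = 375.3 VA.
Step 10 — Power factor: PF = P/|S| = 0.9999 (lagging).

(a) P = 375.2 W  (b) Q = 5.62 VAR  (c) S = 375.3 VA  (d) PF = 0.9999 (lagging)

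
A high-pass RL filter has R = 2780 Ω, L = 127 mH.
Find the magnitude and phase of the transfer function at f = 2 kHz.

Step 1 — Angular frequency: ω = 2π·2000 = 1.257e+04 rad/s.
Step 2 — Transfer function: H(jω) = jωL/(R + jωL).
Step 3 — Numerator jωL = j·1596; denominator R + jωL = 2780 + j1596.
Step 4 — H = 0.2479 + j0.4318.
Step 5 — Magnitude: |H| = 0.4979 (-6.1 dB); phase: φ = 60.1°.

|H| = 0.4979 (-6.1 dB), φ = 60.1°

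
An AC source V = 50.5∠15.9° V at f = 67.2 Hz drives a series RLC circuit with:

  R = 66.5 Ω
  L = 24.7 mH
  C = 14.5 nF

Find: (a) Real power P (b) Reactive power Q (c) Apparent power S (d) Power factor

Step 1 — Angular frequency: ω = 2π·f = 2π·67.2 = 422.2 rad/s.
Step 2 — Component impedances:
  R: Z = R = 66.5 Ω
  L: Z = jωL = j·422.2·0.0247 = 0 + j10.43 Ω
  C: Z = 1/(jωC) = -j/(ω·C) = 0 - j1.633e+05 Ω
Step 3 — Series combination: Z_total = R + L + C = 66.5 - j1.633e+05 Ω = 1.633e+05∠-90.0° Ω.
Step 4 — Source phasor: V = 50.5∠15.9° V = 48.57 + j13.83 V.
Step 5 — Current: I = V / Z = -8.459e-05 + j0.0002974 A = 0.0003092∠105.9° A.
Step 6 — Complex power: S = V·I* = 6.358e-06 - j0.01561 VA.
Step 7 — Real power: P = Re(S) = 6.358e-06 W.
Step 8 — Reactive power: Q = Im(S) = -0.01561 VAR.
Step 9 — Apparent power: |S| = 0.01561 VA.
Step 10 — Power factor: PF = P/|S| = 0.0004072 (leading).

(a) P = 6.358e-06 W  (b) Q = -0.01561 VAR  (c) S = 0.01561 VA  (d) PF = 0.0004072 (leading)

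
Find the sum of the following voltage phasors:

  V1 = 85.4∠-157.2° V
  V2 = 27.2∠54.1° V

Step 1 — Convert each phasor to rectangular form:
  V1 = 85.4·(cos(-157.2°) + j·sin(-157.2°)) = -78.73 - j33.09 V
  V2 = 27.2·(cos(54.1°) + j·sin(54.1°)) = 15.95 + j22.03 V
Step 2 — Sum components: V_total = -62.78 - j11.06 V.
Step 3 — Convert to polar: |V_total| = 63.74 V, ∠V_total = -170.0°.

V_total = 63.74∠-170.0° V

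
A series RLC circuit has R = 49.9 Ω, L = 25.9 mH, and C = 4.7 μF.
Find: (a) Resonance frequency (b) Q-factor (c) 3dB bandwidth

Step 1 — Resonance condition Im(Z)=0 gives ω₀ = 1/√(LC).
Step 2 — ω₀ = 1/√(0.0259·4.7e-06) = 2866 rad/s.
Step 3 — f₀ = ω₀/(2π) = 456.2 Hz.
Step 4 — Series Q: Q = ω₀L/R = 2866·0.0259/49.9 = 1.488.
Step 5 — 3dB bandwidth: Δω = ω₀/Q = 1927 rad/s; BW = Δω/(2π) = 306.6 Hz.

(a) f₀ = 456.2 Hz  (b) Q = 1.488  (c) BW = 306.6 Hz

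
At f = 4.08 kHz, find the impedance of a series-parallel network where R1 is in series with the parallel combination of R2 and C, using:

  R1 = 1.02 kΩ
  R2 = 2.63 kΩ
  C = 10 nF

Step 1 — Angular frequency: ω = 2π·f = 2π·4080 = 2.564e+04 rad/s.
Step 2 — Component impedances:
  R1: Z = R = 1020 Ω
  R2: Z = R = 2630 Ω
  C: Z = 1/(jωC) = -j/(ω·C) = 0 - j3901 Ω
Step 3 — Parallel branch: R2 || C = 1/(1/R2 + 1/C) = 1808 - j1219 Ω.
Step 4 — Series with R1: Z_total = R1 + (R2 || C) = 2828 - j1219 Ω = 3080∠-23.3° Ω.

Z = 2828 - j1219 Ω = 3080∠-23.3° Ω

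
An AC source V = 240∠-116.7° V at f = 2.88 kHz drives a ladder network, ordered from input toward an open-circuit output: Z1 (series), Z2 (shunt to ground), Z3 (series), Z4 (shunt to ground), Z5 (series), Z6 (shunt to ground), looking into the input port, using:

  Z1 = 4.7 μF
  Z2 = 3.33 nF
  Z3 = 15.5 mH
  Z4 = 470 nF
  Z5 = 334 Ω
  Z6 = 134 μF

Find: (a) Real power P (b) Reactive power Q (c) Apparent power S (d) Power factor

Step 1 — Angular frequency: ω = 2π·f = 2π·2880 = 1.81e+04 rad/s.
Step 2 — Component impedances:
  Z1: Z = 1/(jωC) = -j/(ω·C) = 0 - j11.76 Ω
  Z2: Z = 1/(jωC) = -j/(ω·C) = 0 - j1.66e+04 Ω
  Z3: Z = jωL = j·1.81e+04·0.0155 = 0 + j280.5 Ω
  Z4: Z = 1/(jωC) = -j/(ω·C) = 0 - j117.6 Ω
  Z5: Z = R = 334 Ω
  Z6: Z = 1/(jωC) = -j/(ω·C) = 0 - j0.4124 Ω
Step 3 — Ladder network (open output): work backward from the far end, alternating series and parallel combinations. Z_in = 37.59 + j165.9 Ω = 170.1∠77.2° Ω.
Step 4 — Source phasor: V = 240∠-116.7° V = -107.8 - j214.4 V.
Step 5 — Current: I = V / Z = -1.369 + j0.3397 A = 1.411∠166.1° A.
Step 6 — Complex power: S = V·I* = 74.79 + j330.2 VA.
Step 7 — Real power: P = Re(S) = 74.79 W.
Step 8 — Reactive power: Q = Im(S) = 330.2 VAR.
Step 9 — Apparent power: |S| = 338.5 VA.
Step 10 — Power factor: PF = P/|S| = 0.2209 (lagging).

(a) P = 74.79 W  (b) Q = 330.2 VAR  (c) S = 338.5 VA  (d) PF = 0.2209 (lagging)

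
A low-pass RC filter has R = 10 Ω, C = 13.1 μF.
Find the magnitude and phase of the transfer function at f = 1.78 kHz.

Step 1 — Angular frequency: ω = 2π·1780 = 1.118e+04 rad/s.
Step 2 — Transfer function: H(jω) = 1/(1 + jωRC).
Step 3 — Denominator: 1 + jωRC = 1 + j·1.118e+04·10·1.31e-05 = 1 + j1.465.
Step 4 — H = 0.3178 - j0.4656.
Step 5 — Magnitude: |H| = 0.5637 (-5.0 dB); phase: φ = -55.7°.

|H| = 0.5637 (-5.0 dB), φ = -55.7°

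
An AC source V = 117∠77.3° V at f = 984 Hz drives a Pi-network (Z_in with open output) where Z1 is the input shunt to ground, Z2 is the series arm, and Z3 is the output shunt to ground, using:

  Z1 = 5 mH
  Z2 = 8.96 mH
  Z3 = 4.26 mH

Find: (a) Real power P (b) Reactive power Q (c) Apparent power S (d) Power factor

Step 1 — Angular frequency: ω = 2π·f = 2π·984 = 6183 rad/s.
Step 2 — Component impedances:
  Z1: Z = jωL = j·6183·0.005 = 0 + j30.91 Ω
  Z2: Z = jωL = j·6183·0.00896 = 0 + j55.4 Ω
  Z3: Z = jωL = j·6183·0.00426 = 0 + j26.34 Ω
Step 3 — With open output, the series arm Z2 and the output shunt Z3 appear in series to ground: Z2 + Z3 = 0 + j81.73 Ω.
Step 4 — Parallel with input shunt Z1: Z_in = Z1 || (Z2 + Z3) = 0 + j22.43 Ω = 22.43∠90.0° Ω.
Step 5 — Source phasor: V = 117∠77.3° V = 25.72 + j114.1 V.
Step 6 — Current: I = V / Z = 5.089 - j1.147 A = 5.216∠-12.7° A.
Step 7 — Complex power: S = V·I* = 0 + j610.3 VA.
Step 8 — Real power: P = Re(S) = 0 W.
Step 9 — Reactive power: Q = Im(S) = 610.3 VAR.
Step 10 — Apparent power: |S| = 610.3 VA.
Step 11 — Power factor: PF = P/|S| = 0 (lagging).

(a) P = 0 W  (b) Q = 610.3 VAR  (c) S = 610.3 VA  (d) PF = 0 (lagging)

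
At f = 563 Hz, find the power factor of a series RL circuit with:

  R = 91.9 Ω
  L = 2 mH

Step 1 — Angular frequency: ω = 2π·f = 2π·563 = 3537 rad/s.
Step 2 — Component impedances:
  R: Z = R = 91.9 Ω
  L: Z = jωL = j·3537·0.002 = 0 + j7.075 Ω
Step 3 — Series combination: Z_total = R + L = 91.9 + j7.075 Ω = 92.17∠4.4° Ω.
Step 4 — Power factor: PF = cos(φ) = Re(Z)/|Z| = 91.9/92.172 = 0.997.
Step 5 — Type: Im(Z) = 7.075 ⇒ lagging (phase φ = 4.4°).

PF = 0.997 (lagging, φ = 4.4°)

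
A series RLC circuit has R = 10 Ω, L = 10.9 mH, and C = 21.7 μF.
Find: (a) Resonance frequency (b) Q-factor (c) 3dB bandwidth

Step 1 — Resonance condition Im(Z)=0 gives ω₀ = 1/√(LC).
Step 2 — ω₀ = 1/√(0.0109·2.17e-05) = 2056 rad/s.
Step 3 — f₀ = ω₀/(2π) = 327.2 Hz.
Step 4 — Series Q: Q = ω₀L/R = 2056·0.0109/10 = 2.241.
Step 5 — 3dB bandwidth: Δω = ω₀/Q = 917.4 rad/s; BW = Δω/(2π) = 146 Hz.

(a) f₀ = 327.2 Hz  (b) Q = 2.241  (c) BW = 146 Hz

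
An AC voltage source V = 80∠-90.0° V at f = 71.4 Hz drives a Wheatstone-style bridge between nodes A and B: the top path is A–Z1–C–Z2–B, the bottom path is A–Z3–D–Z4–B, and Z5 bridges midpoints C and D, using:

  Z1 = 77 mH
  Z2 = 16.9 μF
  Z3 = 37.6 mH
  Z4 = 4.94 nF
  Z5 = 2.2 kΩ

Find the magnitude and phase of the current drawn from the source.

Step 1 — Angular frequency: ω = 2π·f = 2π·71.4 = 448.6 rad/s.
Step 2 — Component impedances:
  Z1: Z = jωL = j·448.6·0.077 = 0 + j34.54 Ω
  Z2: Z = 1/(jωC) = -j/(ω·C) = 0 - j131.9 Ω
  Z3: Z = jωL = j·448.6·0.0376 = 0 + j16.87 Ω
  Z4: Z = 1/(jωC) = -j/(ω·C) = 0 - j4.512e+05 Ω
  Z5: Z = R = 2200 Ω
Step 3 — Bridge requires nodal analysis (the Z5 bridge couples midpoints C and D, so the two paths cannot be reduced to a simple series/parallel combination). Setting node B to ground and injecting 1 A at node A, the 3-node admittance system at A, C, D solves to V_A = Z_AB = 0.5417 - j97.35 Ω = 97.35∠-89.7° Ω.
Step 4 — Source phasor: V = 80∠-90.0° V = 0 - j80 V.
Step 5 — Ohm's law: I = V / Z_total = (0 - j80) / (0.5417 - j97.35) = 0.8218 - j0.004573 A.
Step 6 — Convert to polar: |I| = 0.8218 A, ∠I = -0.3°.

I = 0.8218∠-0.3° A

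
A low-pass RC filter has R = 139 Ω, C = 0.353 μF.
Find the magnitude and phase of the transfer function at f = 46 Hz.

Step 1 — Angular frequency: ω = 2π·46 = 289 rad/s.
Step 2 — Transfer function: H(jω) = 1/(1 + jωRC).
Step 3 — Denominator: 1 + jωRC = 1 + j·289·139·3.53e-07 = 1 + j0.01418.
Step 4 — H = 0.9998 - j0.01418.
Step 5 — Magnitude: |H| = 0.9999 (-0.0 dB); phase: φ = -0.8°.

|H| = 0.9999 (-0.0 dB), φ = -0.8°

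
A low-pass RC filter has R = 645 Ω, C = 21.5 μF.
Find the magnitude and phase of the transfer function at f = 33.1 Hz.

Step 1 — Angular frequency: ω = 2π·33.1 = 208 rad/s.
Step 2 — Transfer function: H(jω) = 1/(1 + jωRC).
Step 3 — Denominator: 1 + jωRC = 1 + j·208·645·2.15e-05 = 1 + j2.884.
Step 4 — H = 0.1073 - j0.3095.
Step 5 — Magnitude: |H| = 0.3276 (-9.7 dB); phase: φ = -70.9°.

|H| = 0.3276 (-9.7 dB), φ = -70.9°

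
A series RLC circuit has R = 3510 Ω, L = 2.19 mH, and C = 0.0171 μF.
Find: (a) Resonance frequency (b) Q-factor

Step 1 — Resonance condition Im(Z)=0 gives ω₀ = 1/√(LC).
Step 2 — ω₀ = 1/√(0.00219·1.71e-08) = 1.634e+05 rad/s.
Step 3 — f₀ = ω₀/(2π) = 2.601e+04 Hz.
Step 4 — Series Q: Q = ω₀L/R = 1.634e+05·0.00219/3510 = 0.102.

(a) f₀ = 2.601e+04 Hz  (b) Q = 0.102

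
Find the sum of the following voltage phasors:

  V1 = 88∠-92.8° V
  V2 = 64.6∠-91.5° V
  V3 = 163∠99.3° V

Step 1 — Convert each phasor to rectangular form:
  V1 = 88·(cos(-92.8°) + j·sin(-92.8°)) = -4.299 - j87.89 V
  V2 = 64.6·(cos(-91.5°) + j·sin(-91.5°)) = -1.691 - j64.58 V
  V3 = 163·(cos(99.3°) + j·sin(99.3°)) = -26.34 + j160.9 V
Step 2 — Sum components: V_total = -32.33 + j8.385 V.
Step 3 — Convert to polar: |V_total| = 33.4 V, ∠V_total = 165.5°.

V_total = 33.4∠165.5° V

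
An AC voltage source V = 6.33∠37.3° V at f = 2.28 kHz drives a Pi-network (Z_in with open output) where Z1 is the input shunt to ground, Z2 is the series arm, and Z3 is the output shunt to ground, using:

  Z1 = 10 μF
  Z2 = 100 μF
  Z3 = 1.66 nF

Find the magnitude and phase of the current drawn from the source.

Step 1 — Angular frequency: ω = 2π·f = 2π·2280 = 1.433e+04 rad/s.
Step 2 — Component impedances:
  Z1: Z = 1/(jωC) = -j/(ω·C) = 0 - j6.98 Ω
  Z2: Z = 1/(jωC) = -j/(ω·C) = 0 - j0.698 Ω
  Z3: Z = 1/(jωC) = -j/(ω·C) = 0 - j4.205e+04 Ω
Step 3 — With open output, the series arm Z2 and the output shunt Z3 appear in series to ground: Z2 + Z3 = 0 - j4.205e+04 Ω.
Step 4 — Parallel with input shunt Z1: Z_in = Z1 || (Z2 + Z3) = 0 - j6.979 Ω = 6.979∠-90.0° Ω.
Step 5 — Source phasor: V = 6.33∠37.3° V = 5.035 + j3.836 V.
Step 6 — Ohm's law: I = V / Z_total = (5.035 + j3.836) / (0 - j6.979) = -0.5496 + j0.7215 A.
Step 7 — Convert to polar: |I| = 0.907 A, ∠I = 127.3°.

I = 0.907∠127.3° A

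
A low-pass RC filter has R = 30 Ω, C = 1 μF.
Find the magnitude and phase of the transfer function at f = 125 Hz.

Step 1 — Angular frequency: ω = 2π·125 = 785.4 rad/s.
Step 2 — Transfer function: H(jω) = 1/(1 + jωRC).
Step 3 — Denominator: 1 + jωRC = 1 + j·785.4·30·1e-06 = 1 + j0.02356.
Step 4 — H = 0.9994 - j0.02355.
Step 5 — Magnitude: |H| = 0.9997 (-0.0 dB); phase: φ = -1.3°.

|H| = 0.9997 (-0.0 dB), φ = -1.3°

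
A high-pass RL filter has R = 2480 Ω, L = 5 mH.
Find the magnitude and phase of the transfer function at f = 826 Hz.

Step 1 — Angular frequency: ω = 2π·826 = 5190 rad/s.
Step 2 — Transfer function: H(jω) = jωL/(R + jωL).
Step 3 — Numerator jωL = j·25.95; denominator R + jωL = 2480 + j25.95.
Step 4 — H = 0.0001095 + j0.01046.
Step 5 — Magnitude: |H| = 0.01046 (-39.6 dB); phase: φ = 89.4°.

|H| = 0.01046 (-39.6 dB), φ = 89.4°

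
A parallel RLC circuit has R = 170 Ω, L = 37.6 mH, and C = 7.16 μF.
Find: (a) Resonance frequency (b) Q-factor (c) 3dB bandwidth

Step 1 — Resonance: ω₀ = 1/√(LC) = 1/√(0.0376·7.16e-06) = 1927 rad/s.
Step 2 — f₀ = ω₀/(2π) = 306.7 Hz.
Step 3 — Parallel Q: Q = R/(ω₀L) = 170/(1927·0.0376) = 2.346.
Step 4 — Bandwidth: Δω = ω₀/Q = 821.6 rad/s; BW = Δω/(2π) = 130.8 Hz.

(a) f₀ = 306.7 Hz  (b) Q = 2.346  (c) BW = 130.8 Hz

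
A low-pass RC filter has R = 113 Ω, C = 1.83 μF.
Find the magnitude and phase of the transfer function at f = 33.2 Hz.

Step 1 — Angular frequency: ω = 2π·33.2 = 208.6 rad/s.
Step 2 — Transfer function: H(jω) = 1/(1 + jωRC).
Step 3 — Denominator: 1 + jωRC = 1 + j·208.6·113·1.83e-06 = 1 + j0.04314.
Step 4 — H = 0.9981 - j0.04306.
Step 5 — Magnitude: |H| = 0.9991 (-0.0 dB); phase: φ = -2.5°.

|H| = 0.9991 (-0.0 dB), φ = -2.5°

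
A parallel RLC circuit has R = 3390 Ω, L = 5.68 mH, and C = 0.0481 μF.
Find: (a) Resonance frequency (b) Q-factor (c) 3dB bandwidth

Step 1 — Resonance: ω₀ = 1/√(LC) = 1/√(0.00568·4.81e-08) = 6.05e+04 rad/s.
Step 2 — f₀ = ω₀/(2π) = 9629 Hz.
Step 3 — Parallel Q: Q = R/(ω₀L) = 3390/(6.05e+04·0.00568) = 9.865.
Step 4 — Bandwidth: Δω = ω₀/Q = 6133 rad/s; BW = Δω/(2π) = 976.1 Hz.

(a) f₀ = 9629 Hz  (b) Q = 9.865  (c) BW = 976.1 Hz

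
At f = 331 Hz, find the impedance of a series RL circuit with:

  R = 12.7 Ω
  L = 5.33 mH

Step 1 — Angular frequency: ω = 2π·f = 2π·331 = 2080 rad/s.
Step 2 — Component impedances:
  R: Z = R = 12.7 Ω
  L: Z = jωL = j·2080·0.00533 = 0 + j11.08 Ω
Step 3 — Series combination: Z_total = R + L = 12.7 + j11.08 Ω = 16.86∠41.1° Ω.

Z = 12.7 + j11.08 Ω = 16.86∠41.1° Ω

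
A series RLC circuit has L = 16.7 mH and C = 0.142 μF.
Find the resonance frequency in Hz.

Step 1 — Resonance condition Im(Z)=0 gives ω₀ = 1/√(LC).
Step 2 — ω₀ = 1/√(0.0167·1.42e-07) = 2.054e+04 rad/s.
Step 3 — f₀ = ω₀/(2π) = 3268 Hz.

f₀ = 3268 Hz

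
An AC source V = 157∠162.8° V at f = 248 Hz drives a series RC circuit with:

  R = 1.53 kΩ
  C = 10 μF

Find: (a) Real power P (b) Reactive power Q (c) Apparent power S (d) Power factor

Step 1 — Angular frequency: ω = 2π·f = 2π·248 = 1558 rad/s.
Step 2 — Component impedances:
  R: Z = R = 1530 Ω
  C: Z = 1/(jωC) = -j/(ω·C) = 0 - j64.18 Ω
Step 3 — Series combination: Z_total = R + C = 1530 - j64.18 Ω = 1531∠-2.4° Ω.
Step 4 — Source phasor: V = 157∠162.8° V = -150 + j46.43 V.
Step 5 — Current: I = V / Z = -0.09912 + j0.02619 A = 0.1025∠165.2° A.
Step 6 — Complex power: S = V·I* = 16.08 - j0.6746 VA.
Step 7 — Real power: P = Re(S) = 16.08 W.
Step 8 — Reactive power: Q = Im(S) = -0.6746 VAR.
Step 9 — Apparent power: |S| = 16.1 VA.
Step 10 — Power factor: PF = P/|S| = 0.9991 (leading).

(a) P = 16.08 W  (b) Q = -0.6746 VAR  (c) S = 16.1 VA  (d) PF = 0.9991 (leading)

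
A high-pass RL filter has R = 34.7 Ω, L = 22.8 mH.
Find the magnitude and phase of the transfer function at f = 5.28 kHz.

Step 1 — Angular frequency: ω = 2π·5280 = 3.318e+04 rad/s.
Step 2 — Transfer function: H(jω) = jωL/(R + jωL).
Step 3 — Numerator jωL = j·756.4; denominator R + jωL = 34.7 + j756.4.
Step 4 — H = 0.9979 + j0.04578.
Step 5 — Magnitude: |H| = 0.9989 (-0.0 dB); phase: φ = 2.6°.

|H| = 0.9989 (-0.0 dB), φ = 2.6°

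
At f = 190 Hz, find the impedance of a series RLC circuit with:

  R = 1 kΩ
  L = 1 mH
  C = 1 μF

Step 1 — Angular frequency: ω = 2π·f = 2π·190 = 1194 rad/s.
Step 2 — Component impedances:
  R: Z = R = 1000 Ω
  L: Z = jωL = j·1194·0.001 = 0 + j1.194 Ω
  C: Z = 1/(jωC) = -j/(ω·C) = 0 - j837.7 Ω
Step 3 — Series combination: Z_total = R + L + C = 1000 - j836.5 Ω = 1304∠-39.9° Ω.

Z = 1000 - j836.5 Ω = 1304∠-39.9° Ω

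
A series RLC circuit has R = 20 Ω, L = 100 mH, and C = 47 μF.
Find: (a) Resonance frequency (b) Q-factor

Step 1 — Resonance condition Im(Z)=0 gives ω₀ = 1/√(LC).
Step 2 — ω₀ = 1/√(0.1·4.7e-05) = 461.3 rad/s.
Step 3 — f₀ = ω₀/(2π) = 73.41 Hz.
Step 4 — Series Q: Q = ω₀L/R = 461.3·0.1/20 = 2.306.

(a) f₀ = 73.41 Hz  (b) Q = 2.306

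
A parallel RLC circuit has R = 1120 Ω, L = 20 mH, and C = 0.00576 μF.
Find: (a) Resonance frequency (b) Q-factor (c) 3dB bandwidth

Step 1 — Resonance: ω₀ = 1/√(LC) = 1/√(0.02·5.76e-09) = 9.317e+04 rad/s.
Step 2 — f₀ = ω₀/(2π) = 1.483e+04 Hz.
Step 3 — Parallel Q: Q = R/(ω₀L) = 1120/(9.317e+04·0.02) = 0.6011.
Step 4 — Bandwidth: Δω = ω₀/Q = 1.55e+05 rad/s; BW = Δω/(2π) = 2.467e+04 Hz.

(a) f₀ = 1.483e+04 Hz  (b) Q = 0.6011  (c) BW = 2.467e+04 Hz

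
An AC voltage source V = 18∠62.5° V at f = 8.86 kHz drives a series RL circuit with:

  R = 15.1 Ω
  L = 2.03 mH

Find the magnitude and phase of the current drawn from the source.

Step 1 — Angular frequency: ω = 2π·f = 2π·8860 = 5.567e+04 rad/s.
Step 2 — Component impedances:
  R: Z = R = 15.1 Ω
  L: Z = jωL = j·5.567e+04·0.00203 = 0 + j113 Ω
Step 3 — Series combination: Z_total = R + L = 15.1 + j113 Ω = 114∠82.4° Ω.
Step 4 — Source phasor: V = 18∠62.5° V = 8.311 + j15.97 V.
Step 5 — Ohm's law: I = V / Z_total = (8.311 + j15.97) / (15.1 + j113) = 0.1485 - j0.05371 A.
Step 6 — Convert to polar: |I| = 0.1579 A, ∠I = -19.9°.

I = 0.1579∠-19.9° A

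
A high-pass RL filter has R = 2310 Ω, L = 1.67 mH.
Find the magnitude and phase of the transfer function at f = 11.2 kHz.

Step 1 — Angular frequency: ω = 2π·1.12e+04 = 7.037e+04 rad/s.
Step 2 — Transfer function: H(jω) = jωL/(R + jωL).
Step 3 — Numerator jωL = j·117.5; denominator R + jωL = 2310 + j117.5.
Step 4 — H = 0.002582 + j0.05074.
Step 5 — Magnitude: |H| = 0.05081 (-25.9 dB); phase: φ = 87.1°.

|H| = 0.05081 (-25.9 dB), φ = 87.1°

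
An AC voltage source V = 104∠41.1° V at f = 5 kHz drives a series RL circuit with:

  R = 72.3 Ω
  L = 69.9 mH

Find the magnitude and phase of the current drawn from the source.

Step 1 — Angular frequency: ω = 2π·f = 2π·5000 = 3.142e+04 rad/s.
Step 2 — Component impedances:
  R: Z = R = 72.3 Ω
  L: Z = jωL = j·3.142e+04·0.0699 = 0 + j2196 Ω
Step 3 — Series combination: Z_total = R + L = 72.3 + j2196 Ω = 2197∠88.1° Ω.
Step 4 — Source phasor: V = 104∠41.1° V = 78.37 + j68.37 V.
Step 5 — Ohm's law: I = V / Z_total = (78.37 + j68.37) / (72.3 + j2196) = 0.03227 - j0.03463 A.
Step 6 — Convert to polar: |I| = 0.04733 A, ∠I = -47.0°.

I = 0.04733∠-47.0° A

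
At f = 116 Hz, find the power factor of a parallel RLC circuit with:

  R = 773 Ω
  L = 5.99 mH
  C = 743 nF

Step 1 — Angular frequency: ω = 2π·f = 2π·116 = 728.8 rad/s.
Step 2 — Component impedances:
  R: Z = R = 773 Ω
  L: Z = jωL = j·728.8·0.00599 = 0 + j4.366 Ω
  C: Z = 1/(jωC) = -j/(ω·C) = 0 - j1847 Ω
Step 3 — Parallel combination: 1/Z_total = 1/R + 1/L + 1/C; Z_total = 0.02477 + j4.376 Ω = 4.376∠89.7° Ω.
Step 4 — Power factor: PF = cos(φ) = Re(Z)/|Z| = 0.024774/4.3761 = 0.005661.
Step 5 — Type: Im(Z) = 4.376 ⇒ lagging (phase φ = 89.7°).

PF = 0.005661 (lagging, φ = 89.7°)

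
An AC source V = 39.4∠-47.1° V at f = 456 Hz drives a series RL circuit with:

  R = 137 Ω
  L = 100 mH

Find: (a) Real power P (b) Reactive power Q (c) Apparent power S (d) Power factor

Step 1 — Angular frequency: ω = 2π·f = 2π·456 = 2865 rad/s.
Step 2 — Component impedances:
  R: Z = R = 137 Ω
  L: Z = jωL = j·2865·0.1 = 0 + j286.5 Ω
Step 3 — Series combination: Z_total = R + L = 137 + j286.5 Ω = 317.6∠64.4° Ω.
Step 4 — Source phasor: V = 39.4∠-47.1° V = 26.82 - j28.86 V.
Step 5 — Current: I = V / Z = -0.04556 - j0.1154 A = 0.1241∠-111.5° A.
Step 6 — Complex power: S = V·I* = 2.109 + j4.41 VA.
Step 7 — Real power: P = Re(S) = 2.109 W.
Step 8 — Reactive power: Q = Im(S) = 4.41 VAR.
Step 9 — Apparent power: |S| = 4.888 VA.
Step 10 — Power factor: PF = P/|S| = 0.4314 (lagging).

(a) P = 2.109 W  (b) Q = 4.41 VAR  (c) S = 4.888 VA  (d) PF = 0.4314 (lagging)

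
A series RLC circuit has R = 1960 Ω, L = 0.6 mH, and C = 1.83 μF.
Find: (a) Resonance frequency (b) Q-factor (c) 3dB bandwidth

Step 1 — Resonance condition Im(Z)=0 gives ω₀ = 1/√(LC).
Step 2 — ω₀ = 1/√(0.0006·1.83e-06) = 3.018e+04 rad/s.
Step 3 — f₀ = ω₀/(2π) = 4803 Hz.
Step 4 — Series Q: Q = ω₀L/R = 3.018e+04·0.0006/1960 = 0.009238.
Step 5 — 3dB bandwidth: Δω = ω₀/Q = 3.267e+06 rad/s; BW = Δω/(2π) = 5.199e+05 Hz.

(a) f₀ = 4803 Hz  (b) Q = 0.009238  (c) BW = 5.199e+05 Hz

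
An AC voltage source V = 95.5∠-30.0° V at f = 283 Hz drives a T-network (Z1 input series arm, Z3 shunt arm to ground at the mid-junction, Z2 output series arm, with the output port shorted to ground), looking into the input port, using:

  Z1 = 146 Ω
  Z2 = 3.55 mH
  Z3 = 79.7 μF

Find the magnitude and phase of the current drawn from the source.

Step 1 — Angular frequency: ω = 2π·f = 2π·283 = 1778 rad/s.
Step 2 — Component impedances:
  Z1: Z = R = 146 Ω
  Z2: Z = jωL = j·1778·0.00355 = 0 + j6.312 Ω
  Z3: Z = 1/(jωC) = -j/(ω·C) = 0 - j7.056 Ω
Step 3 — With the output port shorted to ground, the output series arm Z2 runs from the junction to ground; the shunt arm Z3 also runs from the junction to ground. They appear in parallel: Z3 || Z2 = 0 + j59.88 Ω.
Step 4 — Series with input arm Z1: Z_in = Z1 + (Z3 || Z2) = 146 + j59.88 Ω = 157.8∠22.3° Ω.
Step 5 — Source phasor: V = 95.5∠-30.0° V = 82.71 - j47.75 V.
Step 6 — Ohm's law: I = V / Z_total = (82.71 - j47.75) / (146 + j59.88) = 0.3701 - j0.4788 A.
Step 7 — Convert to polar: |I| = 0.6052 A, ∠I = -52.3°.

I = 0.6052∠-52.3° A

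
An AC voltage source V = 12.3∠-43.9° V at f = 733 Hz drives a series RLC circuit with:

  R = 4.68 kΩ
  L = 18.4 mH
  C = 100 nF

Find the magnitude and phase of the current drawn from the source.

Step 1 — Angular frequency: ω = 2π·f = 2π·733 = 4606 rad/s.
Step 2 — Component impedances:
  R: Z = R = 4680 Ω
  L: Z = jωL = j·4606·0.0184 = 0 + j84.74 Ω
  C: Z = 1/(jωC) = -j/(ω·C) = 0 - j2171 Ω
Step 3 — Series combination: Z_total = R + L + C = 4680 - j2087 Ω = 5124∠-24.0° Ω.
Step 4 — Source phasor: V = 12.3∠-43.9° V = 8.863 - j8.529 V.
Step 5 — Ohm's law: I = V / Z_total = (8.863 - j8.529) / (4680 - j2087) = 0.002258 - j0.0008159 A.
Step 6 — Convert to polar: |I| = 0.0024 A, ∠I = -19.9°.

I = 0.0024∠-19.9° A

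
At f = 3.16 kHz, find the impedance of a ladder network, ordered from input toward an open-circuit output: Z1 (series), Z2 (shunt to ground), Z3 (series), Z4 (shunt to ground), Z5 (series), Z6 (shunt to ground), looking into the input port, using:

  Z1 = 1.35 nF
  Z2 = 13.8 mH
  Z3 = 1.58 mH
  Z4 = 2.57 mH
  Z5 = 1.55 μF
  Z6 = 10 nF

Step 1 — Angular frequency: ω = 2π·f = 2π·3160 = 1.985e+04 rad/s.
Step 2 — Component impedances:
  Z1: Z = 1/(jωC) = -j/(ω·C) = 0 - j3.731e+04 Ω
  Z2: Z = jωL = j·1.985e+04·0.0138 = 0 + j274 Ω
  Z3: Z = jωL = j·1.985e+04·0.00158 = 0 + j31.37 Ω
  Z4: Z = jωL = j·1.985e+04·0.00257 = 0 + j51.03 Ω
  Z5: Z = 1/(jωC) = -j/(ω·C) = 0 - j32.49 Ω
  Z6: Z = 1/(jωC) = -j/(ω·C) = 0 - j5037 Ω
Step 3 — Ladder network (open output): work backward from the far end, alternating series and parallel combinations. Z_in = 0 - j3.724e+04 Ω = 3.724e+04∠-90.0° Ω.

Z = 0 - j3.724e+04 Ω = 3.724e+04∠-90.0° Ω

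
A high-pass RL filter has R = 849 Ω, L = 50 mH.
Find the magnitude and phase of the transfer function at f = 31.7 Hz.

Step 1 — Angular frequency: ω = 2π·31.7 = 199.2 rad/s.
Step 2 — Transfer function: H(jω) = jωL/(R + jωL).
Step 3 — Numerator jωL = j·9.959; denominator R + jωL = 849 + j9.959.
Step 4 — H = 0.0001376 + j0.01173.
Step 5 — Magnitude: |H| = 0.01173 (-38.6 dB); phase: φ = 89.3°.

|H| = 0.01173 (-38.6 dB), φ = 89.3°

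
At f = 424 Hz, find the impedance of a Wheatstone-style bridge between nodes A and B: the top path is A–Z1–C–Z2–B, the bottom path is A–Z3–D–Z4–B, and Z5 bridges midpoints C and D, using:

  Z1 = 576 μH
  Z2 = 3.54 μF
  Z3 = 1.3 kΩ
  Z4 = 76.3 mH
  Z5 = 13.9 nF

Step 1 — Angular frequency: ω = 2π·f = 2π·424 = 2664 rad/s.
Step 2 — Component impedances:
  Z1: Z = jωL = j·2664·0.000576 = 0 + j1.535 Ω
  Z2: Z = 1/(jωC) = -j/(ω·C) = 0 - j106 Ω
  Z3: Z = R = 1300 Ω
  Z4: Z = jωL = j·2664·0.0763 = 0 + j203.3 Ω
  Z5: Z = 1/(jωC) = -j/(ω·C) = 0 - j2.7e+04 Ω
Step 3 — Bridge requires nodal analysis (the Z5 bridge couples midpoints C and D, so the two paths cannot be reduced to a simple series/parallel combination). Setting node B to ground and injecting 1 A at node A, the 3-node admittance system at A, C, D solves to V_A = Z_AB = 8.413 - j104.7 Ω = 105.1∠-85.4° Ω.

Z = 8.413 - j104.7 Ω = 105.1∠-85.4° Ω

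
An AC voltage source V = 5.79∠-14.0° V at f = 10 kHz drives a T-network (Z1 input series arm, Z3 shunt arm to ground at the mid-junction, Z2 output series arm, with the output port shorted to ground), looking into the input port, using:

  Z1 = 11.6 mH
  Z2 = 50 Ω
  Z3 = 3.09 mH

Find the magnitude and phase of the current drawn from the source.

Step 1 — Angular frequency: ω = 2π·f = 2π·1e+04 = 6.283e+04 rad/s.
Step 2 — Component impedances:
  Z1: Z = jωL = j·6.283e+04·0.0116 = 0 + j728.8 Ω
  Z2: Z = R = 50 Ω
  Z3: Z = jωL = j·6.283e+04·0.00309 = 0 + j194.2 Ω
Step 3 — With the output port shorted to ground, the output series arm Z2 runs from the junction to ground; the shunt arm Z3 also runs from the junction to ground. They appear in parallel: Z3 || Z2 = 46.89 + j12.08 Ω.
Step 4 — Series with input arm Z1: Z_in = Z1 + (Z3 || Z2) = 46.89 + j740.9 Ω = 742.4∠86.4° Ω.
Step 5 — Source phasor: V = 5.79∠-14.0° V = 5.618 - j1.401 V.
Step 6 — Ohm's law: I = V / Z_total = (5.618 - j1.401) / (46.89 + j740.9) = -0.001405 - j0.007671 A.
Step 7 — Convert to polar: |I| = 0.007799 A, ∠I = -100.4°.

I = 0.007799∠-100.4° A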